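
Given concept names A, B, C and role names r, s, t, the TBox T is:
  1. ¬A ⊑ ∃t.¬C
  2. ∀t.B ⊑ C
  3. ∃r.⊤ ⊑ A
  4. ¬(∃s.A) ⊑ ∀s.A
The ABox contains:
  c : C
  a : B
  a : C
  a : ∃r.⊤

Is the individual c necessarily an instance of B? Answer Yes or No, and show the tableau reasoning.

1. c : B?  L(c) = {C} ∪ {¬B}
   open: L(c) ⊇ {A, C, ¬B, ∀r.⊥, ∃s.A} (+ ∃-successors) — c ∉ B possible
2. Hence c : B: not entailed.

No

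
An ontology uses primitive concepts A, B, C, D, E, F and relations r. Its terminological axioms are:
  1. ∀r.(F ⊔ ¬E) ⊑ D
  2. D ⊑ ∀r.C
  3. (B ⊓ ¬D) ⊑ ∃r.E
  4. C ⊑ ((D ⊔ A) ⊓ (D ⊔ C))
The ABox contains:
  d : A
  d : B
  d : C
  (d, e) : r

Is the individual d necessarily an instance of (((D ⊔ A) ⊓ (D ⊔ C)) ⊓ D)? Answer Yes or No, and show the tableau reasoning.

1. d : (((D ⊔ A) ⊓ (D ⊔ C)) ⊓ D)?  L(d) = {A, B, C} ∪ {(((¬D ⊓ ¬A) ⊔ (¬D ⊓ ¬C)) ⊔ ¬D)}
   apply at d: C⊑((D ⊔ A) ⊓ (D ⊔ C))
   open: L(d) ⊇ {A, B, C, ¬D, ∃r.(¬F ⊓ E), …} (+ ∃-successors) — d ∉ (((D ⊔ A) ⊓ (D ⊔ C)) ⊓ D) possible
2. Hence d : (((D ⊔ A) ⊓ (D ⊔ C)) ⊓ D): not entailed.

No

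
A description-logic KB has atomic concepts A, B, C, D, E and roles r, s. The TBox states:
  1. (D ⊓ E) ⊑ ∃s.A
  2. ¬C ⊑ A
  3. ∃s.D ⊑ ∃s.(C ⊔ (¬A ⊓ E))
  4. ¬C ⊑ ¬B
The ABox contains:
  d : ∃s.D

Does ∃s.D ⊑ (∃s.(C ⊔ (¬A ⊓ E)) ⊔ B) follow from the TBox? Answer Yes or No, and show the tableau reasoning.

1. ∃s.D ⊑ (∃s.(C ⊔ (¬A ⊓ E)) ⊔ B)  ⇔  (∃s.D ⊓ (∀s.(¬C ⊓ (A ⊔ ¬E)) ⊓ ¬B)) unsat w.r.t. T
   all branches close; clash {A, ¬A} at an ∃-successor
2. Hence ∃s.D ⊑ (∃s.(C ⊔ (¬A ⊓ E)) ⊔ B): entailed.

Yes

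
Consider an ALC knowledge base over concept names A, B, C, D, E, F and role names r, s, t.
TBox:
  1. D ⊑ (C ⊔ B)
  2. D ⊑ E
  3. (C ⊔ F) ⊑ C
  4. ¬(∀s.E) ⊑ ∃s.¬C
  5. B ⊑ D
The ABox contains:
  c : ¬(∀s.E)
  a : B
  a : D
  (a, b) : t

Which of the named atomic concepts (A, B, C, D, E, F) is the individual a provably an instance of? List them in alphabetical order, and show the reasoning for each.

1. a : A?  L(a) = {B, D} ∪ {¬A}
   apply at a: D⊑(C ⊔ B); D⊑E
   open: L(a) ⊇ {B, D, E, ¬A, ¬C, …} — a ∉ A possible
2. a : B?  L(a) = {B, D} ∪ {¬B}
   clash {B, ¬B} at a — a ∈ B
3. a : C?  L(a) = {B, D} ∪ {¬C}
   apply at a: D⊑(C ⊔ B); D⊑E
   open: L(a) ⊇ {B, D, E, ¬C, ¬F, …} — a ∉ C possible
4. a : D?  L(a) = {B, D} ∪ {¬D}
   clash {D, ¬D} at a — a ∈ D
5. a : E?  L(a) = {B, D} ∪ {¬E}
   clash {E, ¬E} at a — a ∈ E
6. a : F?  L(a) = {B, D} ∪ {¬F}
   apply at a: D⊑(C ⊔ B); D⊑E
   open: L(a) ⊇ {B, D, E, ¬C, ¬F, …} — a ∉ F possible
7. Entailed for a: {B, D, E}

{B, D, E}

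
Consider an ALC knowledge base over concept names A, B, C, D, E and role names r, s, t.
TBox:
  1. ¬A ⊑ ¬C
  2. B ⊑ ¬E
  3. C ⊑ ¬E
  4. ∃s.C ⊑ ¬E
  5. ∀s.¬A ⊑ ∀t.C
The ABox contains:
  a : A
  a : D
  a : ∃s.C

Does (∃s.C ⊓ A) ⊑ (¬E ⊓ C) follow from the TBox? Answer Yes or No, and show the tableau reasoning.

1. (∃s.C ⊓ A) ⊑ (¬E ⊓ C)  ⇔  ((∃s.C ⊓ A) ⊓ (E ⊔ ¬C)) unsat w.r.t. T
   apply at x₀: ∃s.C⊑¬E
   open: L(x₀) ⊇ {A, ¬B, ¬C, ¬E, ∃s.A, …} (+ ∃-successors)
2. Hence (∃s.C ⊓ A) ⊑ (¬E ⊓ C): not entailed.

No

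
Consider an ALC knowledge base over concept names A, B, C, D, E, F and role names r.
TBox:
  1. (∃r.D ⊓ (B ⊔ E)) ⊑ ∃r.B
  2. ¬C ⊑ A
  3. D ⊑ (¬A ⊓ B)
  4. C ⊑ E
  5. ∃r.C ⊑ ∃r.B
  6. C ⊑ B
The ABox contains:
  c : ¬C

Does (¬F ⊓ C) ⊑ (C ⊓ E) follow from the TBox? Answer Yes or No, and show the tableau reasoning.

1. (¬F ⊓ C) ⊑ (C ⊓ E)  ⇔  ((¬F ⊓ C) ⊓ (¬C ⊔ ¬E)) unsat w.r.t. T
   all branches close; clash {E, ¬E} at x₀
2. Hence (¬F ⊓ C) ⊑ (C ⊓ E): entailed.

Yes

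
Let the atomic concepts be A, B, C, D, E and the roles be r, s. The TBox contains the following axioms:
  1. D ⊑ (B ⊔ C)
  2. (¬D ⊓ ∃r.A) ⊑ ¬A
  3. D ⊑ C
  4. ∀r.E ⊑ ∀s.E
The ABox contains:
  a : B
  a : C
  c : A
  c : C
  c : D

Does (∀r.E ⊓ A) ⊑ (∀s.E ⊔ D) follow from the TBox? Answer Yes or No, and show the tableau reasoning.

1. (∀r.E ⊓ A) ⊑ (∀s.E ⊔ D)  ⇔  ((∀r.E ⊓ A) ⊓ (∃s.¬E ⊓ ¬D)) unsat w.r.t. T
   all branches close; clash {A, ¬A} at x₀
2. Hence (∀r.E ⊓ A) ⊑ (∀s.E ⊔ D): entailed.

Yes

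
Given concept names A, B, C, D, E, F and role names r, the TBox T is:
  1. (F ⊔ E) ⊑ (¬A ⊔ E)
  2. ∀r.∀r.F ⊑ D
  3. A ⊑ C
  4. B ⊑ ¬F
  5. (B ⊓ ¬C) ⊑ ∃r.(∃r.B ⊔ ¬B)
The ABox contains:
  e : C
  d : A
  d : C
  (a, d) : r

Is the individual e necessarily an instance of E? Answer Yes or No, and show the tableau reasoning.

No

1. e : E?  L(e) = {C} ∪ {¬E}
   open: L(e) ⊇ {C, ¬B, ¬E, ¬F, ∃r.∃r.¬F} (+ ∃-successors) — e ∉ E possible
2. Hence e : E: not entailed.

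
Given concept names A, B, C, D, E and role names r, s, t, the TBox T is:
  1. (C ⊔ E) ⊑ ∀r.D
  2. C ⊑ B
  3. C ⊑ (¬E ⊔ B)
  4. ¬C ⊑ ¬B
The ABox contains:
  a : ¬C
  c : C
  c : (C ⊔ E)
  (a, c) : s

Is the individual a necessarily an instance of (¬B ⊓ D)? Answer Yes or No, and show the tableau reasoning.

1. a : (¬B ⊓ D)?  L(a) = {¬C} ∪ {(B ⊔ ¬D)}
   apply at a: ¬C⊑¬B
   open: L(a) ⊇ {¬B, ¬C, ¬D, ¬E} — a ∉ (¬B ⊓ D) possible
2. Hence a : (¬B ⊓ D): not entailed.

No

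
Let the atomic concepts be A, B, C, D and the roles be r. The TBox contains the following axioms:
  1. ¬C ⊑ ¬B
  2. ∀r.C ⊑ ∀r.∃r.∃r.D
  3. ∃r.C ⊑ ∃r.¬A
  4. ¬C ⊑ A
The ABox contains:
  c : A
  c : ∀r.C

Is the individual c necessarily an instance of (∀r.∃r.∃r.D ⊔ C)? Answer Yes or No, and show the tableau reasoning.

1. c : (∀r.∃r.∃r.D ⊔ C)?  L(c) = {A, ∀r.C} ∪ {(∃r.∀r.∀r.¬D ⊓ ¬C)}
   clash {D, ¬D} at an ∃-successor — c ∈ (∀r.∃r.∃r.D ⊔ C)
2. Hence c : (∀r.∃r.∃r.D ⊔ C): entailed.

Yes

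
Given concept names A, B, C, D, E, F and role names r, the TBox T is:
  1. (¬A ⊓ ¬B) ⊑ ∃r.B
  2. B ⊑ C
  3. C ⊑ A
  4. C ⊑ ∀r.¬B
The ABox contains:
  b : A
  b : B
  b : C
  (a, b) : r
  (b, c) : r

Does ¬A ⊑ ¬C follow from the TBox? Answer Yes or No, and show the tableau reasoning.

1. ¬A ⊑ ¬C  ⇔  (¬A ⊓ C) unsat w.r.t. T
   all branches close; clash {A, ¬A} at x₀
2. Hence ¬A ⊑ ¬C: entailed.

Yes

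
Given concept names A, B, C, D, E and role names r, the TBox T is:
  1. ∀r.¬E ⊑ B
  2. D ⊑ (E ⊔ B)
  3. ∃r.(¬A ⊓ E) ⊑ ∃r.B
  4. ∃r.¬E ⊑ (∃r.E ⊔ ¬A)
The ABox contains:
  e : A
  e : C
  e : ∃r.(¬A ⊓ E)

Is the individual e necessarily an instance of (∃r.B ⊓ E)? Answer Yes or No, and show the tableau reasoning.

No

1. e : (∃r.B ⊓ E)?  L(e) = {A, C, ∃r.(¬A ⊓ E)} ∪ {(∀r.¬B ⊔ ¬E)}
   apply at e: ∃r.(¬A ⊓ E)⊑∃r.B
   open: L(e) ⊇ {A, C, ¬D, ¬E, ∀r.E, …} (+ ∃-successors) — e ∉ (∃r.B ⊓ E) possible
2. Hence e : (∃r.B ⊓ E): not entailed.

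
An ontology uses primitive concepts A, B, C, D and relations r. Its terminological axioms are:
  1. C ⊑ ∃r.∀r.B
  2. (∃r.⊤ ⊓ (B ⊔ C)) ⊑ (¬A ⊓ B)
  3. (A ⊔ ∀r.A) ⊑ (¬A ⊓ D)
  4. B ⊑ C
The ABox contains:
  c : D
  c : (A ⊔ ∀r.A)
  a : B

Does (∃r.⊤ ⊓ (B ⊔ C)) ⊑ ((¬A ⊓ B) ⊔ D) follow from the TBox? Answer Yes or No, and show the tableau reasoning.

Yes

1. (∃r.⊤ ⊓ (B ⊔ C)) ⊑ ((¬A ⊓ B) ⊔ D)  ⇔  ((∃r.⊤ ⊓ (B ⊔ C)) ⊓ ((A ⊔ ¬B) ⊓ ¬D)) unsat w.r.t. T
   all branches close; clash {D, ¬D} at x₀
2. Hence (∃r.⊤ ⊓ (B ⊔ C)) ⊑ ((¬A ⊓ B) ⊔ D): entailed.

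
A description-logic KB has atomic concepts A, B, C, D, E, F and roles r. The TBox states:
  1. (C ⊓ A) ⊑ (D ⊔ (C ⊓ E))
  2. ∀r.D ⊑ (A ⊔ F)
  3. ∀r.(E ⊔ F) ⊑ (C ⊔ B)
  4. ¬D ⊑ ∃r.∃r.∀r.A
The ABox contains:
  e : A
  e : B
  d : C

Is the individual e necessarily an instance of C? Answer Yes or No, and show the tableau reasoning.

1. e : C?  L(e) = {A, B} ∪ {¬C}
   open: L(e) ⊇ {A, B, D, ¬C, ∃r.(¬E ⊓ ¬F), …} (+ ∃-successors) — e ∉ C possible
2. Hence e : C: not entailed.

No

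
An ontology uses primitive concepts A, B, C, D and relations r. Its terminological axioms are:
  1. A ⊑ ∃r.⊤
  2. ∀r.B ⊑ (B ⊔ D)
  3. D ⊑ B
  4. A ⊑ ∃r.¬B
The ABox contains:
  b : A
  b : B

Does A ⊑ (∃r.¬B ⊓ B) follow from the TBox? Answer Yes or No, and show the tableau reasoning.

1. A ⊑ (∃r.¬B ⊓ B)  ⇔  (A ⊓ (∀r.B ⊔ ¬B)) unsat w.r.t. T
   apply at x₀: A⊑∃r.⊤; A⊑∃r.¬B
   open: L(x₀) ⊇ {A, ¬B, ¬D, ∃r.¬B, ∃r.⊤} (+ ∃-successors)
2. Hence A ⊑ (∃r.¬B ⊓ B): not entailed.

No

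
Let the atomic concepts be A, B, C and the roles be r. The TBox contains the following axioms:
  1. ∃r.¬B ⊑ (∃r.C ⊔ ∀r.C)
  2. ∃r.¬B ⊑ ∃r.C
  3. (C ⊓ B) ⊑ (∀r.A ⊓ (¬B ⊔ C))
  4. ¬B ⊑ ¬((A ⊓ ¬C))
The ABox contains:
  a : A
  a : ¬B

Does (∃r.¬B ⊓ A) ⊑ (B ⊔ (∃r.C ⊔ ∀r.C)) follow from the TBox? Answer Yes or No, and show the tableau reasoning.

Yes

1. (∃r.¬B ⊓ A) ⊑ (B ⊔ (∃r.C ⊔ ∀r.C))  ⇔  ((∃r.¬B ⊓ A) ⊓ (¬B ⊓ (∀r.¬C ⊓ ∃r.¬C))) unsat w.r.t. T
   all branches close; clash {C, ¬C} at an ∃-successor
2. Hence (∃r.¬B ⊓ A) ⊑ (B ⊔ (∃r.C ⊔ ∀r.C)): entailed.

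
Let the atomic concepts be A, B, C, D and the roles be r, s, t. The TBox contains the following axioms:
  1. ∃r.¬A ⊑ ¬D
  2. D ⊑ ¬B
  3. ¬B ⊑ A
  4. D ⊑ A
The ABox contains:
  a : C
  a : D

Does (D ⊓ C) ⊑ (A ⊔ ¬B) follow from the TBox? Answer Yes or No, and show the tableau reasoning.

1. (D ⊓ C) ⊑ (A ⊔ ¬B)  ⇔  ((D ⊓ C) ⊓ (¬A ⊓ B)) unsat w.r.t. T
   all branches close; clash {A, ¬A} at x₀
2. Hence (D ⊓ C) ⊑ (A ⊔ ¬B): entailed.

Yes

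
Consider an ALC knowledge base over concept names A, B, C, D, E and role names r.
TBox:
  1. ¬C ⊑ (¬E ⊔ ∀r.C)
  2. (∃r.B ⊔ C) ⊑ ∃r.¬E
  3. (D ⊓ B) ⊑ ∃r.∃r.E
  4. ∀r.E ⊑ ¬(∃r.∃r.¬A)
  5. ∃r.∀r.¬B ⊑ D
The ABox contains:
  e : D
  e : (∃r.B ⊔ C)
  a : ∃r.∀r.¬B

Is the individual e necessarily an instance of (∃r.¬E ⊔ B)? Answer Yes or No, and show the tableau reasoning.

Yes

1. e : (∃r.¬E ⊔ B)?  L(e) = {D, (∃r.B ⊔ C)} ∪ {(∀r.E ⊓ ¬B)}
   clash {E, ¬E} at an ∃-successor — e ∈ (∃r.¬E ⊔ B)
2. Hence e : (∃r.¬E ⊔ B): entailed.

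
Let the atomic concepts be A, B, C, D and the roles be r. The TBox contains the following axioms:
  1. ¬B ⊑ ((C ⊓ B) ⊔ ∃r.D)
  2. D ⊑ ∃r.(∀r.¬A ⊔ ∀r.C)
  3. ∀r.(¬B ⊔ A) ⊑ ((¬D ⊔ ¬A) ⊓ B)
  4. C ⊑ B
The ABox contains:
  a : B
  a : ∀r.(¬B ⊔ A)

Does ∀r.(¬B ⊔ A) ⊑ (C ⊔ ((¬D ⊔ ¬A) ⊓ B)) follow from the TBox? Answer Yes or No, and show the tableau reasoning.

1. ∀r.(¬B ⊔ A) ⊑ (C ⊔ ((¬D ⊔ ¬A) ⊓ B))  ⇔  (∀r.(¬B ⊔ A) ⊓ (¬C ⊓ ((D ⊓ A) ⊔ ¬B))) unsat w.r.t. T
   all branches close; clash {B, ¬B} at x₀
2. Hence ∀r.(¬B ⊔ A) ⊑ (C ⊔ ((¬D ⊔ ¬A) ⊓ B)): entailed.

Yes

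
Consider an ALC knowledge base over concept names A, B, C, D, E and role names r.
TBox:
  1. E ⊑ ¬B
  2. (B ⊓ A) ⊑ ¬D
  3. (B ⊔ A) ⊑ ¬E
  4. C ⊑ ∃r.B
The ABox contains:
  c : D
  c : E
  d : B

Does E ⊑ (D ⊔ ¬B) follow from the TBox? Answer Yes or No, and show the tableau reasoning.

1. E ⊑ (D ⊔ ¬B)  ⇔  (E ⊓ (¬D ⊓ B)) unsat w.r.t. T
   all branches close; clash {B, ¬B} at x₀
2. Hence E ⊑ (D ⊔ ¬B): entailed.

Yes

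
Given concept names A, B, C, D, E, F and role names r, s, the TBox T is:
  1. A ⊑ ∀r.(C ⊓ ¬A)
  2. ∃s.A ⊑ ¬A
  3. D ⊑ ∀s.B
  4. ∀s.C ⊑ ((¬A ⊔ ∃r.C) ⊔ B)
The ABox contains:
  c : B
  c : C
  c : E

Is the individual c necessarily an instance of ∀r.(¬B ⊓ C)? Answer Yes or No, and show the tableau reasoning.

No

1. c : ∀r.(¬B ⊓ C)?  L(c) = {B, C, E} ∪ {∃r.(B ⊔ ¬C)}
   open: L(c) ⊇ {B, C, E, ¬A, ¬D, …} (+ ∃-successors) — c ∉ ∀r.(¬B ⊓ C) possible
2. Hence c : ∀r.(¬B ⊓ C): not entailed.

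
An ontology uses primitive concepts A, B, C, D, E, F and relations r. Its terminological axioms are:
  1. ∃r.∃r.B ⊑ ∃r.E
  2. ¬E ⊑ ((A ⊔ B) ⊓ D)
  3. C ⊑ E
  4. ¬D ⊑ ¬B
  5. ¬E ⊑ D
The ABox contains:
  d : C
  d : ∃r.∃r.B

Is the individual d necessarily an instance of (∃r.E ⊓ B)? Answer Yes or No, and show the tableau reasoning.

No

1. d : (∃r.E ⊓ B)?  L(d) = {C, ∃r.∃r.B} ∪ {(∀r.¬E ⊔ ¬B)}
   apply at d: ∃r.∃r.B⊑∃r.E; C⊑E
   open: L(d) ⊇ {C, D, E, ¬B, ∃r.E, …} (+ ∃-successors) — d ∉ (∃r.E ⊓ B) possible
2. Hence d : (∃r.E ⊓ B): not entailed.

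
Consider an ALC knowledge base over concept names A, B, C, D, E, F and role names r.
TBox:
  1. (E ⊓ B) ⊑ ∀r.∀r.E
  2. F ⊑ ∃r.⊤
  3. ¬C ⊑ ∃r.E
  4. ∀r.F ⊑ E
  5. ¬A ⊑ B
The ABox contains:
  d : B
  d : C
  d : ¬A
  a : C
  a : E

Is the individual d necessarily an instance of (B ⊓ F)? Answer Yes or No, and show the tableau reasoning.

No

1. d : (B ⊓ F)?  L(d) = {B, C, ¬A} ∪ {(¬B ⊔ ¬F)}
   open: L(d) ⊇ {B, C, ¬A, ¬E, ¬F, …} (+ ∃-successors) — d ∉ (B ⊓ F) possible
2. Hence d : (B ⊓ F): not entailed.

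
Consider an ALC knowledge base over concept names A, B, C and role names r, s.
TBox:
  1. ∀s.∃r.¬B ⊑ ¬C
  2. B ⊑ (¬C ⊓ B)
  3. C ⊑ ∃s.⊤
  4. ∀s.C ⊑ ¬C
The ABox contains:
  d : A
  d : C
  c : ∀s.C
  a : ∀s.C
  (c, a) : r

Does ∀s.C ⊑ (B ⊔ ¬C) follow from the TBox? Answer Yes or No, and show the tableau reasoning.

1. ∀s.C ⊑ (B ⊔ ¬C)  ⇔  (∀s.C ⊓ (¬B ⊓ C)) unsat w.r.t. T
   all branches close; clash {C, ¬C} at x₀
2. Hence ∀s.C ⊑ (B ⊔ ¬C): entailed.

Yes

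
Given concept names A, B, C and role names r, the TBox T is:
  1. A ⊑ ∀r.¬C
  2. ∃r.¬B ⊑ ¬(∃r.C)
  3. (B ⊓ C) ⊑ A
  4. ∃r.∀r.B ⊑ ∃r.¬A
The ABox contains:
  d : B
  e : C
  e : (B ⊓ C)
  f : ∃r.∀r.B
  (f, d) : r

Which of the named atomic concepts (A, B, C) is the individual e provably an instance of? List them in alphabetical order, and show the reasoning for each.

{A, B, C}

1. e : A?  L(e) = {C, (B ⊓ C)} ∪ {¬A}
   clash {A, ¬A} at e — e ∈ A
2. e : B?  L(e) = {C, (B ⊓ C)} ∪ {¬B}
   clash {B, ¬B} at e — e ∈ B
3. e : C?  L(e) = {C, (B ⊓ C)} ∪ {¬C}
   clash {C, ¬C} at e — e ∈ C
4. Entailed for e: {A, B, C}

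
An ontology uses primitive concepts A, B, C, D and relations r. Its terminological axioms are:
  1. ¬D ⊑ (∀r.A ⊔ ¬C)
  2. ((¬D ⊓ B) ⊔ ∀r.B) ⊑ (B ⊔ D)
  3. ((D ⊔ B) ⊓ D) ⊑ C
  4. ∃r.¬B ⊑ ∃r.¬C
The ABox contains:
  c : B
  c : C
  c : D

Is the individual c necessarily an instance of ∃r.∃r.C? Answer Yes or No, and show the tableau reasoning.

1. c : ∃r.∃r.C?  L(c) = {B, C, D} ∪ {∀r.∀r.¬C}
   open: L(c) ⊇ {B, C, D, ∀r.B, ∀r.∀r.¬C} — c ∉ ∃r.∃r.C possible
2. Hence c : ∃r.∃r.C: not entailed.

No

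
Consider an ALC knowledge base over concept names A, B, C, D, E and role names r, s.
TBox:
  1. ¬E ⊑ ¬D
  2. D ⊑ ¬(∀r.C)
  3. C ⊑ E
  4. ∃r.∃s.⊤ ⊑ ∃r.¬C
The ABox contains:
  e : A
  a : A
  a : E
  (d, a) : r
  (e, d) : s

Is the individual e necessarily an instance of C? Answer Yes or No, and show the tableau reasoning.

1. e : C?  L(e) = {A} ∪ {¬C}
   open: L(e) ⊇ {A, E, ¬C, ¬D, ∀r.∀s.⊥} — e ∉ C possible
2. Hence e : C: not entailed.

No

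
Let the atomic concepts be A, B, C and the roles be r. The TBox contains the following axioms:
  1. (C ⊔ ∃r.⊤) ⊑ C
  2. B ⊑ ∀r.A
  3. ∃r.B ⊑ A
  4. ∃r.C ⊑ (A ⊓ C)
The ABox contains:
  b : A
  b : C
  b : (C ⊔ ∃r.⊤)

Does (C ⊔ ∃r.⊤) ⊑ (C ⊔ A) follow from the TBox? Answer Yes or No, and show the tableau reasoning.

Yes

1. (C ⊔ ∃r.⊤) ⊑ (C ⊔ A)  ⇔  ((C ⊔ ∃r.⊤) ⊓ (¬C ⊓ ¬A)) unsat w.r.t. T
   all branches close; clash {C, ¬C} at x₀
2. Hence (C ⊔ ∃r.⊤) ⊑ (C ⊔ A): entailed.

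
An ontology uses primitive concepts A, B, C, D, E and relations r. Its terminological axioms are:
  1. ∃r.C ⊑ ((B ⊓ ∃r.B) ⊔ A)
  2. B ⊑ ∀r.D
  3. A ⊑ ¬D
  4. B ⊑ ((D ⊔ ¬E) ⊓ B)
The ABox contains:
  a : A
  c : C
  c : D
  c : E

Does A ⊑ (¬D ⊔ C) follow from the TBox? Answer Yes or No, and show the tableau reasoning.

1. A ⊑ (¬D ⊔ C)  ⇔  (A ⊓ (D ⊓ ¬C)) unsat w.r.t. T
   all branches close; clash {D, ¬D} at x₀
2. Hence A ⊑ (¬D ⊔ C): entailed.

Yes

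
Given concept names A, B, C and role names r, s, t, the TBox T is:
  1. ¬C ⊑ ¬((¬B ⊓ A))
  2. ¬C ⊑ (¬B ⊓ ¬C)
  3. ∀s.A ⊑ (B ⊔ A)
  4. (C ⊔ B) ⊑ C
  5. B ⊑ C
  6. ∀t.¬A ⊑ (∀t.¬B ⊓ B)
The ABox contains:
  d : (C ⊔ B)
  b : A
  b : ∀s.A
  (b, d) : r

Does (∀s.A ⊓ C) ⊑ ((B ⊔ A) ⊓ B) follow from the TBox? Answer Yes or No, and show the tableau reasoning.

No

1. (∀s.A ⊓ C) ⊑ ((B ⊔ A) ⊓ B)  ⇔  ((∀s.A ⊓ C) ⊓ ((¬B ⊓ ¬A) ⊔ ¬B)) unsat w.r.t. T
   apply at x₀: ∀s.A⊑(B ⊔ A)
   open: L(x₀) ⊇ {A, C, ¬B, ∀s.A, ∃t.A} (+ ∃-successors)
2. Hence (∀s.A ⊓ C) ⊑ ((B ⊔ A) ⊓ B): not entailed.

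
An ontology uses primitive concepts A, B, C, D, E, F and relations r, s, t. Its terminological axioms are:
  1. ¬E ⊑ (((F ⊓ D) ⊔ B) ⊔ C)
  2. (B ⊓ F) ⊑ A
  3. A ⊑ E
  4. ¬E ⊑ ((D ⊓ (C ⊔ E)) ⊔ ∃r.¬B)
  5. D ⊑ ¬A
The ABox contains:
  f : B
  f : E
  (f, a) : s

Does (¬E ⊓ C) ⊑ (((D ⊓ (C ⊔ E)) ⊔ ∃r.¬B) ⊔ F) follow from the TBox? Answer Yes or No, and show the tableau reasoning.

1. (¬E ⊓ C) ⊑ (((D ⊓ (C ⊔ E)) ⊔ ∃r.¬B) ⊔ F)  ⇔  ((¬E ⊓ C) ⊓ (((¬D ⊔ (¬C ⊓ ¬E)) ⊓ ∀r.B) ⊓ ¬F)) unsat w.r.t. T
   all branches close; clash {E, ¬E} at x₀
2. Hence (¬E ⊓ C) ⊑ (((D ⊓ (C ⊔ E)) ⊔ ∃r.¬B) ⊔ F): entailed.

Yes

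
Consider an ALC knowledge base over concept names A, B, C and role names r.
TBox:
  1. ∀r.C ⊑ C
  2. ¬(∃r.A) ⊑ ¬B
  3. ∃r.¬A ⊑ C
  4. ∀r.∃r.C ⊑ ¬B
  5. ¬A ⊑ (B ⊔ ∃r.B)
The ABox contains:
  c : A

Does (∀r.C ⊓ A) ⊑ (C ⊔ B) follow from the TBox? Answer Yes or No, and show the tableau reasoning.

Yes

1. (∀r.C ⊓ A) ⊑ (C ⊔ B)  ⇔  ((∀r.C ⊓ A) ⊓ (¬C ⊓ ¬B)) unsat w.r.t. T
   all branches close; clash {C, ¬C} at x₀
2. Hence (∀r.C ⊓ A) ⊑ (C ⊔ B): entailed.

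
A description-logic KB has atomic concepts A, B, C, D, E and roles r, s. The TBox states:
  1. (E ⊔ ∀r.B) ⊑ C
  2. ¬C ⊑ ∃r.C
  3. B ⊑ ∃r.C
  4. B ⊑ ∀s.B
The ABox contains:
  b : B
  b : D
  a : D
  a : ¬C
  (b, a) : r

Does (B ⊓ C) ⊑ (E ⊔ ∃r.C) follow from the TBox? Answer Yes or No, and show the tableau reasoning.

Yes

1. (B ⊓ C) ⊑ (E ⊔ ∃r.C)  ⇔  ((B ⊓ C) ⊓ (¬E ⊓ ∀r.¬C)) unsat w.r.t. T
   all branches close; clash {C, ¬C} at an ∃-successor
2. Hence (B ⊓ C) ⊑ (E ⊔ ∃r.C): entailed.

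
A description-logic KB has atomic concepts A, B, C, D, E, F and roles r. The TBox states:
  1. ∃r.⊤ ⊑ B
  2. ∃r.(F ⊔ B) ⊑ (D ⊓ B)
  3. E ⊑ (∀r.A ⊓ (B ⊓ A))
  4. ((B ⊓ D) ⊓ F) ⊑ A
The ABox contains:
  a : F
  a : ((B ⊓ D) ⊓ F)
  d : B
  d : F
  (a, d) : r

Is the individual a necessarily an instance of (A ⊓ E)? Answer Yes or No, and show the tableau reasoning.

1. a : (A ⊓ E)?  L(a) = {F, ((B ⊓ D) ⊓ F)} ∪ {(¬A ⊔ ¬E)}
   apply at a: ((B ⊓ D) ⊓ F)⊑A
   open: L(a) ⊇ {A, B, D, F, ¬E} — a ∉ (A ⊓ E) possible
2. Hence a : (A ⊓ E): not entailed.

No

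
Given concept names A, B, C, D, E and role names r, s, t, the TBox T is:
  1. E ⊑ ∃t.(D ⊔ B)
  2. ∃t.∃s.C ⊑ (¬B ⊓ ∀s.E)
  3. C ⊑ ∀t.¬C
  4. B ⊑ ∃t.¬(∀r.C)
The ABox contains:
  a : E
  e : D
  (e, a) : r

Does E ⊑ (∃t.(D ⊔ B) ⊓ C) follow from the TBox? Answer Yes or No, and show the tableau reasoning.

1. E ⊑ (∃t.(D ⊔ B) ⊓ C)  ⇔  (E ⊓ (∀t.(¬D ⊓ ¬B) ⊔ ¬C)) unsat w.r.t. T
   apply at x₀: E⊑∃t.(D ⊔ B)
   open: L(x₀) ⊇ {E, ¬B, ¬C, ∀t.∀s.¬C, ∃t.(D ⊔ B)} (+ ∃-successors)
2. Hence E ⊑ (∃t.(D ⊔ B) ⊓ C): not entailed.

No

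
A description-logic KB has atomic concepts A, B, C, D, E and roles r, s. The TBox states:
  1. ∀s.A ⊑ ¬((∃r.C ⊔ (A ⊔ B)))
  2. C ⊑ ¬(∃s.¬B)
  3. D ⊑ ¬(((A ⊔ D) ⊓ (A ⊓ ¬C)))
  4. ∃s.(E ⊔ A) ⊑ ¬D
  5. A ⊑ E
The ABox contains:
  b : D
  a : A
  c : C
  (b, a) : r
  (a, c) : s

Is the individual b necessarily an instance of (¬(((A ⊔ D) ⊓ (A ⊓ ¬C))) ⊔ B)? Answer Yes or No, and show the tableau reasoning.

Yes

1. b : (¬(((A ⊔ D) ⊓ (A ⊓ ¬C))) ⊔ B)?  L(b) = {D} ∪ {(((A ⊔ D) ⊓ (A ⊓ ¬C)) ⊓ ¬B)}
   clash {C, ¬C} at b — b ∈ (¬(((A ⊔ D) ⊓ (A ⊓ ¬C))) ⊔ B)
2. Hence b : (¬(((A ⊔ D) ⊓ (A ⊓ ¬C))) ⊔ B): entailed.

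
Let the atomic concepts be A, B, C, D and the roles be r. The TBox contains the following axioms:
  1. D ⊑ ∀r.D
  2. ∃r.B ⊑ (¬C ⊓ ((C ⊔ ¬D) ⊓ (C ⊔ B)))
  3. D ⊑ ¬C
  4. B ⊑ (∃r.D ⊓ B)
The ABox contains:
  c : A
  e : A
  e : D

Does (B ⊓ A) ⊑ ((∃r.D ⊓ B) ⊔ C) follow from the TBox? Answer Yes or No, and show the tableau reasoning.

Yes

1. (B ⊓ A) ⊑ ((∃r.D ⊓ B) ⊔ C)  ⇔  ((B ⊓ A) ⊓ ((∀r.¬D ⊔ ¬B) ⊓ ¬C)) unsat w.r.t. T
   all branches close; clash {B, ¬B} at x₀
2. Hence (B ⊓ A) ⊑ ((∃r.D ⊓ B) ⊔ C): entailed.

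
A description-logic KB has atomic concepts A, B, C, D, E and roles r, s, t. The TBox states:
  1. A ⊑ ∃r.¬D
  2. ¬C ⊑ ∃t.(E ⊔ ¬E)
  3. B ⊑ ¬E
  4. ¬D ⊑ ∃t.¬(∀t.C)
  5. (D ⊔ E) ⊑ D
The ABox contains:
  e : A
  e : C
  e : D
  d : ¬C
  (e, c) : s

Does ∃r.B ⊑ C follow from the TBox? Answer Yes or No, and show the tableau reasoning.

No

1. ∃r.B ⊑ C  ⇔  (∃r.B ⊓ ¬C) unsat w.r.t. T
   apply at x₀: ¬C⊑∃t.(E ⊔ ¬E)
   open: L(x₀) ⊇ {¬A, ¬B, ¬C, ¬D, ¬E, …} (+ ∃-successors)
2. Hence ∃r.B ⊑ C: not entailed.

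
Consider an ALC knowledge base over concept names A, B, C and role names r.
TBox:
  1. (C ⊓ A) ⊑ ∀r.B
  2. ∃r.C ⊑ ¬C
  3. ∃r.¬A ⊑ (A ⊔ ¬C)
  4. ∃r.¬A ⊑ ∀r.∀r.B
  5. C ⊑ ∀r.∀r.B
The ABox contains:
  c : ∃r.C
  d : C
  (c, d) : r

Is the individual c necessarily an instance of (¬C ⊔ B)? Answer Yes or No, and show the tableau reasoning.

Yes

1. c : (¬C ⊔ B)?  L(c) = {∃r.C} ∪ {(C ⊓ ¬B)}
   clash {C, ¬C} at c — c ∈ (¬C ⊔ B)
2. Hence c : (¬C ⊔ B): entailed.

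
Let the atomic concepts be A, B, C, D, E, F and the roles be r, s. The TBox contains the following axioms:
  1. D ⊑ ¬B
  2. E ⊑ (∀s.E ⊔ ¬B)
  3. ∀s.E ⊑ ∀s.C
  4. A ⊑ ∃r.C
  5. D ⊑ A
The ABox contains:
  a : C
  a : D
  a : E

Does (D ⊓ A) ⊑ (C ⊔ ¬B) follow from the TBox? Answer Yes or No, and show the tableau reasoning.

1. (D ⊓ A) ⊑ (C ⊔ ¬B)  ⇔  ((D ⊓ A) ⊓ (¬C ⊓ B)) unsat w.r.t. T
   all branches close; clash {B, ¬B} at x₀
2. Hence (D ⊓ A) ⊑ (C ⊔ ¬B): entailed.

Yes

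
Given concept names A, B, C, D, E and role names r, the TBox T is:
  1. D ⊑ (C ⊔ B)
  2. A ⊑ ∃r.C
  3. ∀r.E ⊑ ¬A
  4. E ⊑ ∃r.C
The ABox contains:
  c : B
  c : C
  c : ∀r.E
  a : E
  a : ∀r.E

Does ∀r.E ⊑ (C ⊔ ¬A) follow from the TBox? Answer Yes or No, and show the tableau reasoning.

Yes

1. ∀r.E ⊑ (C ⊔ ¬A)  ⇔  (∀r.E ⊓ (¬C ⊓ A)) unsat w.r.t. T
   all branches close; clash {A, ¬A} at x₀
2. Hence ∀r.E ⊑ (C ⊔ ¬A): entailed.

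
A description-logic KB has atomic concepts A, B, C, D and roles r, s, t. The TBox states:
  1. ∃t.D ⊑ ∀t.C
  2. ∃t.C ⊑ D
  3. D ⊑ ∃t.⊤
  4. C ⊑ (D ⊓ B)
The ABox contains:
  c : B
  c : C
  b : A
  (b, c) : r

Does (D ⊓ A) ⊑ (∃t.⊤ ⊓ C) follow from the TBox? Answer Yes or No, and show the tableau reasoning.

No

1. (D ⊓ A) ⊑ (∃t.⊤ ⊓ C)  ⇔  ((D ⊓ A) ⊓ (∀t.⊥ ⊔ ¬C)) unsat w.r.t. T
   apply at x₀: D⊑∃t.⊤
   open: L(x₀) ⊇ {A, D, ¬C, ∀t.¬D, ∃t.⊤} (+ ∃-successors)
2. Hence (D ⊓ A) ⊑ (∃t.⊤ ⊓ C): not entailed.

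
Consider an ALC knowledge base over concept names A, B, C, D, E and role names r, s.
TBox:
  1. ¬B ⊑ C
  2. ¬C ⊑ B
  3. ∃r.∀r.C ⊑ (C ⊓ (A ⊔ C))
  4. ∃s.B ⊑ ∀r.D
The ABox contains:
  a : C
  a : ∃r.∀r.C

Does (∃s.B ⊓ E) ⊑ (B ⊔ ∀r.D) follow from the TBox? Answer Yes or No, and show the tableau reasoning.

1. (∃s.B ⊓ E) ⊑ (B ⊔ ∀r.D)  ⇔  ((∃s.B ⊓ E) ⊓ (¬B ⊓ ∃r.¬D)) unsat w.r.t. T
   all branches close; clash {D, ¬D} at an ∃-successor
2. Hence (∃s.B ⊓ E) ⊑ (B ⊔ ∀r.D): entailed.

Yes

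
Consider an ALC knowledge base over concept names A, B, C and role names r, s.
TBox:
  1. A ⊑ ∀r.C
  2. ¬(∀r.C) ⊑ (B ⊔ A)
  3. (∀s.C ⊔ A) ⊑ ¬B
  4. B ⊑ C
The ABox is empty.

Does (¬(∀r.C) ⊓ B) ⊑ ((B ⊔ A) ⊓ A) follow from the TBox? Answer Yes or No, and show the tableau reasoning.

No

1. (¬(∀r.C) ⊓ B) ⊑ ((B ⊔ A) ⊓ A)  ⇔  ((∃r.¬C ⊓ B) ⊓ ((¬B ⊓ ¬A) ⊔ ¬A)) unsat w.r.t. T
   apply at x₀: ¬(∀r.C)⊑(B ⊔ A); B⊑C
   open: L(x₀) ⊇ {B, C, ¬A, ∃r.¬C, ∃s.¬C} (+ ∃-successors)
2. Hence (¬(∀r.C) ⊓ B) ⊑ ((B ⊔ A) ⊓ A): not entailed.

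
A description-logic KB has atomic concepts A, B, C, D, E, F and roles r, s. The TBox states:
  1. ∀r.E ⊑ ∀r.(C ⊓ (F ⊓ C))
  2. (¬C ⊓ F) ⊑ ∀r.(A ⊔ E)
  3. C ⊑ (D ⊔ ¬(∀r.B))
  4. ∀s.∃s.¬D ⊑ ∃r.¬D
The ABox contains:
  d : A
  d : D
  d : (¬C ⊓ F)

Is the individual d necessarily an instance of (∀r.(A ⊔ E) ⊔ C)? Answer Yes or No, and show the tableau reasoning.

Yes

1. d : (∀r.(A ⊔ E) ⊔ C)?  L(d) = {A, D, (¬C ⊓ F)} ∪ {(∃r.(¬A ⊓ ¬E) ⊓ ¬C)}
   clash {E, ¬E} at an ∃-successor — d ∈ (∀r.(A ⊔ E) ⊔ C)
2. Hence d : (∀r.(A ⊔ E) ⊔ C): entailed.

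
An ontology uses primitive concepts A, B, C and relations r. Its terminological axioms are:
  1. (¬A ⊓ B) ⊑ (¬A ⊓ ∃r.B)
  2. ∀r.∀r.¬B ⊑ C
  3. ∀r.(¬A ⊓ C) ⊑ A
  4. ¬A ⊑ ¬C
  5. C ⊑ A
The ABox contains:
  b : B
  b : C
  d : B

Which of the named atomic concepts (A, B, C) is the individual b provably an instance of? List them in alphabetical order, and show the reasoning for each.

{A, B, C}

1. b : A?  L(b) = {B, C} ∪ {¬A}
   clash {C, ¬C} at b — b ∈ A
2. b : B?  L(b) = {B, C} ∪ {¬B}
   clash {B, ¬B} at b — b ∈ B
3. b : C?  L(b) = {B, C} ∪ {¬C}
   clash {C, ¬C} at b — b ∈ C
4. Entailed for b: {A, B, C}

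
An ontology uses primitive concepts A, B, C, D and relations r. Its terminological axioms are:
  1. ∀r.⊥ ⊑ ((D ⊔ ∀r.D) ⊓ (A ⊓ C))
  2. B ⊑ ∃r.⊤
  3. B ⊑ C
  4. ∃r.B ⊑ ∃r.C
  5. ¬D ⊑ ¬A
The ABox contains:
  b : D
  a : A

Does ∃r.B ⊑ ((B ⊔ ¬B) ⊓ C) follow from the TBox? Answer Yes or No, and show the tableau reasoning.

No

1. ∃r.B ⊑ ((B ⊔ ¬B) ⊓ C)  ⇔  (∃r.B ⊓ ((¬B ⊓ B) ⊔ ¬C)) unsat w.r.t. T
   apply at x₀: ∃r.B⊑∃r.C
   open: L(x₀) ⊇ {D, ¬B, ¬C, ∃r.B, ∃r.C, …} (+ ∃-successors)
2. Hence ∃r.B ⊑ ((B ⊔ ¬B) ⊓ C): not entailed.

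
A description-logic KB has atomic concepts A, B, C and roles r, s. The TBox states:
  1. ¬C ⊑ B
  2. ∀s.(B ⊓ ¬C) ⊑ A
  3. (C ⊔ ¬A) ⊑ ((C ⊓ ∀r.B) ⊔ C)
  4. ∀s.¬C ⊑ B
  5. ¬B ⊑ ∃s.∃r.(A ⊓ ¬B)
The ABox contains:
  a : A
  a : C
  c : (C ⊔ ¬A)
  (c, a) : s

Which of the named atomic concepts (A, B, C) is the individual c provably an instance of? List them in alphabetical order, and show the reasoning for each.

1. c : A?  L(c) = {(C ⊔ ¬A)} ∪ {¬A}
   apply at c: (C ⊔ ¬A)⊑((C ⊓ ∀r.B) ⊔ C)
   open: L(c) ⊇ {B, C, ¬A, ∃s.(¬B ⊔ C), ∃s.C} (+ ∃-successors) — c ∉ A possible
2. c : B?  L(c) = {(C ⊔ ¬A)} ∪ {¬B}
   apply at c: (C ⊔ ¬A)⊑((C ⊓ ∀r.B) ⊔ C); ¬B⊑∃s.∃r.(A ⊓ ¬B)
   open: L(c) ⊇ {C, ¬B, ∃s.(¬B ⊔ C), ∃s.C, ∃s.∃r.(A ⊓ ¬B)} (+ ∃-successors) — c ∉ B possible
3. c : C?  L(c) = {(C ⊔ ¬A)} ∪ {¬C}
   clash {C, ¬C} at c — c ∈ C
4. Entailed for c: {C}

{C}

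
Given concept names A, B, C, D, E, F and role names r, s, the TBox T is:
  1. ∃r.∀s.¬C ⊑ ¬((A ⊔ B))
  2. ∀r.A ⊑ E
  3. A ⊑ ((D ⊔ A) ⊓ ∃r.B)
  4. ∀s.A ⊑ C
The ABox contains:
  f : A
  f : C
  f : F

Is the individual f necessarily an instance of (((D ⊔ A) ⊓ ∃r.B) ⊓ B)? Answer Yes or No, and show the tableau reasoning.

No

1. f : (((D ⊔ A) ⊓ ∃r.B) ⊓ B)?  L(f) = {A, C, F} ∪ {(((¬D ⊓ ¬A) ⊔ ∀r.¬B) ⊔ ¬B)}
   apply at f: A⊑((D ⊔ A) ⊓ ∃r.B)
   open: L(f) ⊇ {A, C, F, ¬B, ∀r.∃s.C, …} (+ ∃-successors) — f ∉ (((D ⊔ A) ⊓ ∃r.B) ⊓ B) possible
2. Hence f : (((D ⊔ A) ⊓ ∃r.B) ⊓ B): not entailed.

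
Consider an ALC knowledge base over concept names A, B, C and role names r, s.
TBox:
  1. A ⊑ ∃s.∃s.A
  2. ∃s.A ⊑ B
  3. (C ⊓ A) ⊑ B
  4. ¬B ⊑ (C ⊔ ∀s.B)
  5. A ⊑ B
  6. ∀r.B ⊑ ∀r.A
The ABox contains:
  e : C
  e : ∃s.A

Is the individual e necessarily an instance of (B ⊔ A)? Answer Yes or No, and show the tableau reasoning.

Yes

1. e : (B ⊔ A)?  L(e) = {C, ∃s.A} ∪ {(¬B ⊓ ¬A)}
   clash {B, ¬B} at e — e ∈ (B ⊔ A)
2. Hence e : (B ⊔ A): entailed.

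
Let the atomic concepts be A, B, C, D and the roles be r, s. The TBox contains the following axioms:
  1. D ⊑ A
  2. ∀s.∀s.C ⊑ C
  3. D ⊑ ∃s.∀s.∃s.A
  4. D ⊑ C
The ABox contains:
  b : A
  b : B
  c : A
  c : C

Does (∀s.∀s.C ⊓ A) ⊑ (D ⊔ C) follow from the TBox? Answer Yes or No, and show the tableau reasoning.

Yes

1. (∀s.∀s.C ⊓ A) ⊑ (D ⊔ C)  ⇔  ((∀s.∀s.C ⊓ A) ⊓ (¬D ⊓ ¬C)) unsat w.r.t. T
   all branches close; clash {C, ¬C} at x₀
2. Hence (∀s.∀s.C ⊓ A) ⊑ (D ⊔ C): entailed.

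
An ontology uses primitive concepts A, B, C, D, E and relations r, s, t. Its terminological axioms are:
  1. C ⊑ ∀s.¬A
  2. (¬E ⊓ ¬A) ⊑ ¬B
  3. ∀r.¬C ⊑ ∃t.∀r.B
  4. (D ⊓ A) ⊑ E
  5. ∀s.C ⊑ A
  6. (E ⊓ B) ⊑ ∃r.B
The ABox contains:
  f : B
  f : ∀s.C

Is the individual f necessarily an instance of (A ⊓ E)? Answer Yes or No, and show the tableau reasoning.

No

1. f : (A ⊓ E)?  L(f) = {B, ∀s.C} ∪ {(¬A ⊔ ¬E)}
   apply at f: ∀s.C⊑A
   open: L(f) ⊇ {A, B, ¬C, ¬D, ¬E, …} (+ ∃-successors) — f ∉ (A ⊓ E) possible
2. Hence f : (A ⊓ E): not entailed.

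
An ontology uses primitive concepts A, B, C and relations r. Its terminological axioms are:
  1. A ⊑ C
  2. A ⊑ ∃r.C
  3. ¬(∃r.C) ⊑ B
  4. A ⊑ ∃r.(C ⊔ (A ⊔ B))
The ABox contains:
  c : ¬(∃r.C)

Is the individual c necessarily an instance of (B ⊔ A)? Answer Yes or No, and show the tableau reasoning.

1. c : (B ⊔ A)?  L(c) = {¬(∃r.C)} ∪ {(¬B ⊓ ¬A)}
   clash {B, ¬B} at c — c ∈ (B ⊔ A)
2. Hence c : (B ⊔ A): entailed.

Yes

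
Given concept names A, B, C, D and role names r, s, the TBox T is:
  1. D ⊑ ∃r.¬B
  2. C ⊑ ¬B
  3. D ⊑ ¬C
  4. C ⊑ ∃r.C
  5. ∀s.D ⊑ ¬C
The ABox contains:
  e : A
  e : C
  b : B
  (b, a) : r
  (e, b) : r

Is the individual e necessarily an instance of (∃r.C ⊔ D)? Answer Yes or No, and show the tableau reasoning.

1. e : (∃r.C ⊔ D)?  L(e) = {A, C} ∪ {(∀r.¬C ⊓ ¬D)}
   clash {C, ¬C} at e — e ∈ (∃r.C ⊔ D)
2. Hence e : (∃r.C ⊔ D): entailed.

Yes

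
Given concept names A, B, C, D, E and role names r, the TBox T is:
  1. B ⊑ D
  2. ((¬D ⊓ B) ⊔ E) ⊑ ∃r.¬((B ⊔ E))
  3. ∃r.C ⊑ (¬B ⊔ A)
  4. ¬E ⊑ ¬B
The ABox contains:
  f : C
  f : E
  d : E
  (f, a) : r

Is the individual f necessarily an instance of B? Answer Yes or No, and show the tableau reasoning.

1. f : B?  L(f) = {C, E} ∪ {¬B}
   open: L(f) ⊇ {C, E, ¬B, ∀r.¬C, ∃r.(¬B ⊓ ¬E)} (+ ∃-successors) — f ∉ B possible
2. Hence f : B: not entailed.

No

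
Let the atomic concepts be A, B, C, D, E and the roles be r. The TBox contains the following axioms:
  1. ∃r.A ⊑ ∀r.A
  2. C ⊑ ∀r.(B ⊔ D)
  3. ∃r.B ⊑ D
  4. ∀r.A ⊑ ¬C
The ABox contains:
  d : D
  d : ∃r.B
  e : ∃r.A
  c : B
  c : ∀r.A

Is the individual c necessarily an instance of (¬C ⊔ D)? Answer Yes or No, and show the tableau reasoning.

1. c : (¬C ⊔ D)?  L(c) = {B, ∀r.A} ∪ {(C ⊓ ¬D)}
   clash {D, ¬D} at c — c ∈ (¬C ⊔ D)
2. Hence c : (¬C ⊔ D): entailed.

Yes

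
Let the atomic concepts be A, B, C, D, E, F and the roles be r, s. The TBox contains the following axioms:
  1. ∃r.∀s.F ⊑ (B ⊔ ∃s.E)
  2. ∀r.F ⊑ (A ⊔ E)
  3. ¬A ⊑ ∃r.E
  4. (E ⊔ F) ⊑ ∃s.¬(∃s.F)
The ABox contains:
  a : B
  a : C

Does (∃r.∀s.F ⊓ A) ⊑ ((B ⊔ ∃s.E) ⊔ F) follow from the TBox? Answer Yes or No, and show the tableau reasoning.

Yes

1. (∃r.∀s.F ⊓ A) ⊑ ((B ⊔ ∃s.E) ⊔ F)  ⇔  ((∃r.∀s.F ⊓ A) ⊓ ((¬B ⊓ ∀s.¬E) ⊓ ¬F)) unsat w.r.t. T
   all branches close; clash {E, ¬E} at an ∃-successor
2. Hence (∃r.∀s.F ⊓ A) ⊑ ((B ⊔ ∃s.E) ⊔ F): entailed.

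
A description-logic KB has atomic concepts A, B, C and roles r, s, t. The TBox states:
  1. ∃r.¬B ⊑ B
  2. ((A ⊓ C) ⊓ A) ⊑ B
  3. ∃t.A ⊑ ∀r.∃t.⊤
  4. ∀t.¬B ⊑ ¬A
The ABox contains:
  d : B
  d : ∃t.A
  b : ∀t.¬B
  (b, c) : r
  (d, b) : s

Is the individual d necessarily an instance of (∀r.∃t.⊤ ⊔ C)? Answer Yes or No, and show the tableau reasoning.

1. d : (∀r.∃t.⊤ ⊔ C)?  L(d) = {B, ∃t.A} ∪ {(∃r.∀t.⊥ ⊓ ¬C)}
   clash ⊥ at an ∃-successor — d ∈ (∀r.∃t.⊤ ⊔ C)
2. Hence d : (∀r.∃t.⊤ ⊔ C): entailed.

Yes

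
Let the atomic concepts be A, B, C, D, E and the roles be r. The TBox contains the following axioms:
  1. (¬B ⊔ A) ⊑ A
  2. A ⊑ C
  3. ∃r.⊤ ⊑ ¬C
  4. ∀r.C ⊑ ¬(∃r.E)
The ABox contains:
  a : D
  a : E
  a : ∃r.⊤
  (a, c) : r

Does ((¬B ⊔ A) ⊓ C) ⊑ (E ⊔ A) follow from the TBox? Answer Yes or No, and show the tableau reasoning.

1. ((¬B ⊔ A) ⊓ C) ⊑ (E ⊔ A)  ⇔  (((¬B ⊔ A) ⊓ C) ⊓ (¬E ⊓ ¬A)) unsat w.r.t. T
   all branches close; clash {A, ¬A} at x₀
2. Hence ((¬B ⊔ A) ⊓ C) ⊑ (E ⊔ A): entailed.

Yes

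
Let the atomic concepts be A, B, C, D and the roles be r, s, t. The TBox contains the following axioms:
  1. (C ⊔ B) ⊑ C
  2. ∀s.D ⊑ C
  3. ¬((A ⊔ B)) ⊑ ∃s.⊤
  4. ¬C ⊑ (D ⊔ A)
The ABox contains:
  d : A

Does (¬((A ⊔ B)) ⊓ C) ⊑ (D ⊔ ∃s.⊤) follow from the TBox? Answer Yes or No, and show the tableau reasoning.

Yes

1. (¬((A ⊔ B)) ⊓ C) ⊑ (D ⊔ ∃s.⊤)  ⇔  (((¬A ⊓ ¬B) ⊓ C) ⊓ (¬D ⊓ ∀s.⊥)) unsat w.r.t. T
   all branches close; clash ⊥ at an ∃-successor
2. Hence (¬((A ⊔ B)) ⊓ C) ⊑ (D ⊔ ∃s.⊤): entailed.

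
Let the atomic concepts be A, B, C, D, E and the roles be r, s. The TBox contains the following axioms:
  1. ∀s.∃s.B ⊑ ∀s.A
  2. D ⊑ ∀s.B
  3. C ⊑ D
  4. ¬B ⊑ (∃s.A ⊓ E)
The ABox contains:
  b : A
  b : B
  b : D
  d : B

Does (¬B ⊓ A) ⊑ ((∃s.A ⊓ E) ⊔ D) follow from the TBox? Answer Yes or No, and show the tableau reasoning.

1. (¬B ⊓ A) ⊑ ((∃s.A ⊓ E) ⊔ D)  ⇔  ((¬B ⊓ A) ⊓ ((∀s.¬A ⊔ ¬E) ⊓ ¬D)) unsat w.r.t. T
   all branches close; clash {D, ¬D} at x₀
2. Hence (¬B ⊓ A) ⊑ ((∃s.A ⊓ E) ⊔ D): entailed.

Yes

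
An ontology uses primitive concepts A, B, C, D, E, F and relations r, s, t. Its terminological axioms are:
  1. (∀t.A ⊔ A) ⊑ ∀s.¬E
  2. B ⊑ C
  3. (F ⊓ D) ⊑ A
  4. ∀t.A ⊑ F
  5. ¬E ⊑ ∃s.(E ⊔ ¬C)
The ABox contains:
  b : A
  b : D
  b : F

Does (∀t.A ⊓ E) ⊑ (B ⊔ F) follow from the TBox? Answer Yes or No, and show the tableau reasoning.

Yes

1. (∀t.A ⊓ E) ⊑ (B ⊔ F)  ⇔  ((∀t.A ⊓ E) ⊓ (¬B ⊓ ¬F)) unsat w.r.t. T
   all branches close; clash {F, ¬F} at x₀
2. Hence (∀t.A ⊓ E) ⊑ (B ⊔ F): entailed.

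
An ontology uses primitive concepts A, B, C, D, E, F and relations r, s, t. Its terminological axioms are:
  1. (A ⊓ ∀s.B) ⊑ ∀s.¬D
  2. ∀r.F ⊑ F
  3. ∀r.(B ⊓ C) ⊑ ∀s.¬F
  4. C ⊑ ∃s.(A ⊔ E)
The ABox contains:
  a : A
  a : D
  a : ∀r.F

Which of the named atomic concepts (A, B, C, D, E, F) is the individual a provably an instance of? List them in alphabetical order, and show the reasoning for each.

{A, D, F}

1. a : A?  L(a) = {A, D, ∀r.F} ∪ {¬A}
   clash {A, ¬A} at a — a ∈ A
2. a : B?  L(a) = {A, D, ∀r.F} ∪ {¬B}
   apply at a: ∀r.F⊑F
   open: L(a) ⊇ {A, D, F, ¬B, ¬C, …} (+ ∃-successors) — a ∉ B possible
3. a : C?  L(a) = {A, D, ∀r.F} ∪ {¬C}
   apply at a: ∀r.F⊑F
   open: L(a) ⊇ {A, D, F, ¬C, ∀r.F, …} (+ ∃-successors) — a ∉ C possible
4. a : D?  L(a) = {A, D, ∀r.F} ∪ {¬D}
   clash {D, ¬D} at a — a ∈ D
5. a : E?  L(a) = {A, D, ∀r.F} ∪ {¬E}
   apply at a: ∀r.F⊑F
   open: L(a) ⊇ {A, D, F, ¬C, ¬E, …} (+ ∃-successors) — a ∉ E possible
6. a : F?  L(a) = {A, D, ∀r.F} ∪ {¬F}
   clash {F, ¬F} at a — a ∈ F
7. Entailed for a: {A, D, F}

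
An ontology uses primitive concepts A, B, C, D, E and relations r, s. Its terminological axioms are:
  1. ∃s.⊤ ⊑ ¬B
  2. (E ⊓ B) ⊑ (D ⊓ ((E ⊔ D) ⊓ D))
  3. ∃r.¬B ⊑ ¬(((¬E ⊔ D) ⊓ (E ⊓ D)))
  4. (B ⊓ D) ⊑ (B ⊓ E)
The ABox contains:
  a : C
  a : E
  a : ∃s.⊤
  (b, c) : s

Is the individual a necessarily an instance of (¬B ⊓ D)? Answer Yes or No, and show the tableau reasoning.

No

1. a : (¬B ⊓ D)?  L(a) = {C, E, ∃s.⊤} ∪ {(B ⊔ ¬D)}
   apply at a: ∃s.⊤⊑¬B
   open: L(a) ⊇ {C, E, ¬B, ¬D, ∀r.B, …} (+ ∃-successors) — a ∉ (¬B ⊓ D) possible
2. Hence a : (¬B ⊓ D): not entailed.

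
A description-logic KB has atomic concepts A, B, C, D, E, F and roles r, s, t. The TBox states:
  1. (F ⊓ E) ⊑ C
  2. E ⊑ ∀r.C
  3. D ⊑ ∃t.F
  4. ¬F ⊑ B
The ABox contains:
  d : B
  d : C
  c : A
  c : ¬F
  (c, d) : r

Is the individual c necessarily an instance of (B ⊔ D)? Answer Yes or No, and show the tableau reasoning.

1. c : (B ⊔ D)?  L(c) = {A, ¬F} ∪ {(¬B ⊓ ¬D)}
   clash {B, ¬B} at c — c ∈ (B ⊔ D)
2. Hence c : (B ⊔ D): entailed.

Yes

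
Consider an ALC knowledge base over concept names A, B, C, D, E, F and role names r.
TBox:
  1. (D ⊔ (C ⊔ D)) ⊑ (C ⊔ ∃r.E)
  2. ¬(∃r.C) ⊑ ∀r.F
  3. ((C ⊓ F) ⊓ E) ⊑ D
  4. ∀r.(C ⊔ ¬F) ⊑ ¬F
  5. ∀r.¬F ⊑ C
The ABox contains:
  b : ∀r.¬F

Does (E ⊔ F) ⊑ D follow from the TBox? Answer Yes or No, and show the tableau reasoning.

1. (E ⊔ F) ⊑ D  ⇔  ((E ⊔ F) ⊓ ¬D) unsat w.r.t. T
   open: L(x₀) ⊇ {E, ¬C, ¬D, ∃r.(¬C ⊓ F), ∃r.C, …} (+ ∃-successors)
2. Hence (E ⊔ F) ⊑ D: not entailed.

No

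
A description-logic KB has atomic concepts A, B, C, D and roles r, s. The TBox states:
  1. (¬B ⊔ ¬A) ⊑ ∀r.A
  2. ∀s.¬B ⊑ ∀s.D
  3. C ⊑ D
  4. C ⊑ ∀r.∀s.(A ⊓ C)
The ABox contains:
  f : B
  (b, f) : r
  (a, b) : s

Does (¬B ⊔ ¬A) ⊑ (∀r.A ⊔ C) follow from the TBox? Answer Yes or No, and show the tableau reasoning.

Yes

1. (¬B ⊔ ¬A) ⊑ (∀r.A ⊔ C)  ⇔  ((¬B ⊔ ¬A) ⊓ (∃r.¬A ⊓ ¬C)) unsat w.r.t. T
   all branches close; clash {A, ¬A} at an ∃-successor
2. Hence (¬B ⊔ ¬A) ⊑ (∀r.A ⊔ C): entailed.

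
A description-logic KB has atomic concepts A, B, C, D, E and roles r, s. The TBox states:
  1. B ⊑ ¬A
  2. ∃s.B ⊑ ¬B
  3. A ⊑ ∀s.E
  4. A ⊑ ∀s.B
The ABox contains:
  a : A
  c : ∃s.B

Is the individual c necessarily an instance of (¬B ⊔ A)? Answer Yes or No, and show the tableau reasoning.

1. c : (¬B ⊔ A)?  L(c) = {∃s.B} ∪ {(B ⊓ ¬A)}
   clash {B, ¬B} at c — c ∈ (¬B ⊔ A)
2. Hence c : (¬B ⊔ A): entailed.

Yes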